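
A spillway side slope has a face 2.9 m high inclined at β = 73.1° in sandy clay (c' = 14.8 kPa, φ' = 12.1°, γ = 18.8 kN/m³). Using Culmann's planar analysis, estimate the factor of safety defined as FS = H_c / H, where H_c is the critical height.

FS = 1.97

H_c = (4c'/γ) · sinβ cosφ' / [1 − cos(β − φ')]
    = (4·14.8/18.8) · sin73.1°·cos12.1° / [1 − cos61.0°]
    = 3.149 · 0.9356 / 0.5152 = 5.72 m
FS = H_c / H = 5.72 / 2.9 = 1.972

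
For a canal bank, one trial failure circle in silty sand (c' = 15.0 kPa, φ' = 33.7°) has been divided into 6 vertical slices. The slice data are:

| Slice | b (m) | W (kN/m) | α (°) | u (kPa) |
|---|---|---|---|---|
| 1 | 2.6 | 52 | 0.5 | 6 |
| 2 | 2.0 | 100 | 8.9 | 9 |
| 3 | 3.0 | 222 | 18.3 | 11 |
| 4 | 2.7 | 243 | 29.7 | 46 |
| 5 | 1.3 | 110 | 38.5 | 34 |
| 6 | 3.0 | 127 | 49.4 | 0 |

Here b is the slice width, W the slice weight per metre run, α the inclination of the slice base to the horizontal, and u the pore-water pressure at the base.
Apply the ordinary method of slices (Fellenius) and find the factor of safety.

FS = 1.55

Ordinary method of slices: FS = Σ[c'·Δl_i + (W_i cosα_i − u_i·Δl_i)·tanφ'] / Σ W_i sinα_i, with Δl_i = b_i / cosα_i.
Slice 1: Δl = 2.6/cos0.5° = 2.600 m; N'_1 = 52·cos0.5° − 6·2.600 = 36.4; c'Δl = 39.00; W sinα = 0.5
Slice 2: Δl = 2.0/cos8.9° = 2.024 m; N'_2 = 100·cos8.9° − 9·2.024 = 80.6; c'Δl = 30.37; W sinα = 15.5
Slice 3: Δl = 3.0/cos18.3° = 3.160 m; N'_3 = 222·cos18.3° − 11·3.160 = 176.0; c'Δl = 47.40; W sinα = 69.7
Slice 4: Δl = 2.7/cos29.7° = 3.108 m; N'_4 = 243·cos29.7° − 46·3.108 = 68.1; c'Δl = 46.63; W sinα = 120.4
Slice 5: Δl = 1.3/cos38.5° = 1.661 m; N'_5 = 110·cos38.5° − 34·1.661 = 29.6; c'Δl = 24.92; W sinα = 68.5
Slice 6: Δl = 3.0/cos49.4° = 4.610 m; N'_6 = 127·cos49.4° − 0·4.610 = 82.6; c'Δl = 69.15; W sinα = 96.4
Σc'Δl = 257.5 kN/m; ΣN' = 473.3 kN/m; ΣW sinα = 370.9 kN/m
Resisting = 257.5 + 473.3·tan33.7° = 257.5 + 315.7 = 573.1 kN/m
FS = 573.1 / 370.9 = 1.545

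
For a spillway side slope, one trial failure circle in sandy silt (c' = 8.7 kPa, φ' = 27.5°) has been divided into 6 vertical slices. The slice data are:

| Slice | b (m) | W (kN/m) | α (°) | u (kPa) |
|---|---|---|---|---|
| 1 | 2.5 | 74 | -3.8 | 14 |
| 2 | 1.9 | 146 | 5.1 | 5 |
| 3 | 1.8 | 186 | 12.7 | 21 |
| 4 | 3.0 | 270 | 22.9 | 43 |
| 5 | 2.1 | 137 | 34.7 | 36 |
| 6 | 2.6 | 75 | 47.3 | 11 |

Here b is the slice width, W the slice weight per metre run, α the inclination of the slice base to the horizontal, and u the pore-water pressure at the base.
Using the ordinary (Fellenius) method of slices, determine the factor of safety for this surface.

FS = 1.31

Ordinary method of slices: FS = Σ[c'·Δl_i + (W_i cosα_i − u_i·Δl_i)·tanφ'] / Σ W_i sinα_i, with Δl_i = b_i / cosα_i.
Slice 1: Δl = 2.5/cos(-3.8°) = 2.506 m; N'_1 = 74·cos(-3.8°) − 14·2.506 = 38.8; c'Δl = 21.80; W sinα = -4.9
Slice 2: Δl = 1.9/cos5.1° = 1.908 m; N'_2 = 146·cos5.1° − 5·1.908 = 135.9; c'Δl = 16.60; W sinα = 13.0
Slice 3: Δl = 1.8/cos12.7° = 1.845 m; N'_3 = 186·cos12.7° − 21·1.845 = 142.7; c'Δl = 16.05; W sinα = 40.9
Slice 4: Δl = 3.0/cos22.9° = 3.257 m; N'_4 = 270·cos22.9° − 43·3.257 = 108.7; c'Δl = 28.33; W sinα = 105.1
Slice 5: Δl = 2.1/cos34.7° = 2.554 m; N'_5 = 137·cos34.7° − 36·2.554 = 20.7; c'Δl = 22.22; W sinα = 78.0
Slice 6: Δl = 2.6/cos47.3° = 3.834 m; N'_6 = 75·cos47.3° − 11·3.834 = 8.7; c'Δl = 33.35; W sinα = 55.1
Σc'Δl = 138.4 kN/m; ΣN' = 455.4 kN/m; ΣW sinα = 287.1 kN/m
Resisting = 138.4 + 455.4·tan27.5° = 138.4 + 237.1 = 375.4 kN/m
FS = 375.4 / 287.1 = 1.307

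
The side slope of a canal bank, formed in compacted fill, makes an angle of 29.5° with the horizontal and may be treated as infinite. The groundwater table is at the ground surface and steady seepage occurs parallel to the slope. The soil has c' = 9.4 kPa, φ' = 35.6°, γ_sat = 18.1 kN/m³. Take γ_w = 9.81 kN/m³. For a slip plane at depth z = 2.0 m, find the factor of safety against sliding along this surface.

FS = 1.19

With seepage parallel to the slope and the water table at the surface, the effective normal stress on the slip plane uses the buoyant unit weight γ' = γ_sat − γ_w while the driving shear stress uses γ_sat:
FS = [c' + γ' z cos²β tanφ'] / [γ_sat z sinβ cosβ]
γ' = 18.1 − 9.81 = 8.29 kN/m³
Numerator = 9.4 + 8.29·2.0·cos²29.5°·tan35.6° = 9.4 + 8.29·2.0·0.7575·0.7159 = 18.392 kPa
Denominator = 18.1·2.0·sin29.5°·cos29.5° = 18.1·2.0·0.4924·0.8704 = 15.515 kPa
FS = 18.392 / 15.515 = 1.185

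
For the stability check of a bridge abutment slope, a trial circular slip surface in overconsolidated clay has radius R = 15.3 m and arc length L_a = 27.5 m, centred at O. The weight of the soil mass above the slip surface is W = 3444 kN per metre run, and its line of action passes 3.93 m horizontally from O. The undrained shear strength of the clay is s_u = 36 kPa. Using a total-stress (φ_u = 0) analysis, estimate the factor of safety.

FS = 1.12

Taking moments about the centre O, the resisting moment is provided by the undrained shear strength acting along the arc:
M_R = s_u·L_a·R = 36·27.50·15.3 = 15147.0 kN·m/m
M_D = W·d = 3444·3.93 = 13534.9 kN·m/m
FS = M_R / M_D = 15147.0 / 13534.9 = 1.119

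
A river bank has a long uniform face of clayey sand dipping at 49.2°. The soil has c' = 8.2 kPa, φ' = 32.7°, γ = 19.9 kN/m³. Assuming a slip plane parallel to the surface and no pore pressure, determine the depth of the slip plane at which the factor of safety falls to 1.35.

z = 1.05 m

Setting FS = 1.35 in FS = [c' + γz cos²β tanφ'] / [γz sinβ cosβ] and solving for z:
z = c' / [γ cosβ (FS·sinβ − cosβ·tanφ')]
  = 8.2 / [19.9·cos49.2°·(1.35·sin49.2° − cos49.2°·tan32.7°)]
  = 8.2 / [19.9·0.6534·(1.35·0.7570 − 0.6534·0.6420)]
  = 8.2 / 7.8338 = 1.047 m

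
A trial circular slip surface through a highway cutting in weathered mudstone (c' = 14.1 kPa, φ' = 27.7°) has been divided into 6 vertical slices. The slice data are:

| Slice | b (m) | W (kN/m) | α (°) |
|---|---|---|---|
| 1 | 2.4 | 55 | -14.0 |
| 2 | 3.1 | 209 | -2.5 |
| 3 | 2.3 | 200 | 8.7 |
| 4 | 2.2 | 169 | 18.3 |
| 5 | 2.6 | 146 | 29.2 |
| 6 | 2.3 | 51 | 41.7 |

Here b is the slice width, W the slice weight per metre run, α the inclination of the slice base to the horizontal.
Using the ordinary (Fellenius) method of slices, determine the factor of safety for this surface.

FS = 3.87

Ordinary method of slices: FS = Σ[c'·Δl_i + (W_i cosα_i)·tanφ'] / Σ W_i sinα_i, with Δl_i = b_i / cosα_i.
Slice 1: Δl = 2.4/cos(-14.0°) = 2.473 m; N'_1 = 55·cos(-14.0°) = 53.4; c'Δl = 34.88; W sinα = -13.3
Slice 2: Δl = 3.1/cos(-2.5°) = 3.103 m; N'_2 = 209·cos(-2.5°) = 208.8; c'Δl = 43.75; W sinα = -9.1
Slice 3: Δl = 2.3/cos8.7° = 2.327 m; N'_3 = 200·cos8.7° = 197.7; c'Δl = 32.81; W sinα = 30.3
Slice 4: Δl = 2.2/cos18.3° = 2.317 m; N'_4 = 169·cos18.3° = 160.5; c'Δl = 32.67; W sinα = 53.1
Slice 5: Δl = 2.6/cos29.2° = 2.979 m; N'_5 = 146·cos29.2° = 127.4; c'Δl = 42.00; W sinα = 71.2
Slice 6: Δl = 2.3/cos41.7° = 3.080 m; N'_6 = 51·cos41.7° = 38.1; c'Δl = 43.43; W sinα = 33.9
Σc'Δl = 229.5 kN/m; ΣN' = 785.8 kN/m; ΣW sinα = 166.0 kN/m
Resisting = 229.5 + 785.8·tan27.7° = 229.5 + 412.6 = 642.1 kN/m
FS = 642.1 / 166.0 = 3.867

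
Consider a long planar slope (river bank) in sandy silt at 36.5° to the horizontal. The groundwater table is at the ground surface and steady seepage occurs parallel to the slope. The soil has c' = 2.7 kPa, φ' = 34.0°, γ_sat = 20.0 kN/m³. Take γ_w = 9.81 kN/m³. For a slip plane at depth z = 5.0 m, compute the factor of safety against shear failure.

FS = 0.52

With seepage parallel to the slope and the water table at the surface, the effective normal stress on the slip plane uses the buoyant unit weight γ' = γ_sat − γ_w while the driving shear stress uses γ_sat:
FS = [c' + γ' z cos²β tanφ'] / [γ_sat z sinβ cosβ]
γ' = 20.0 − 9.81 = 10.19 kN/m³
Numerator = 2.7 + 10.19·5.0·cos²36.5°·tan34.0° = 2.7 + 10.19·5.0·0.6462·0.6745 = 24.907 kPa
Denominator = 20.0·5.0·sin36.5°·cos36.5° = 20.0·5.0·0.5948·0.8039 = 47.815 kPa
FS = 24.907 / 47.815 = 0.521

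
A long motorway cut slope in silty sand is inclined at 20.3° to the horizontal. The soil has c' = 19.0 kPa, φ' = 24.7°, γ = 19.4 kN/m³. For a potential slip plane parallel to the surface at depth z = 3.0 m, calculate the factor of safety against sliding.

For an infinite slope with a slip plane parallel to the surface (no pore pressure): FS = [c' + γz cos²β tanφ'] / [γz sinβ cosβ].
γz = 19.4·3.0 = 58.20 kN/m²
Numerator = 19.0 + 58.20·cos²20.3°·tan24.7° = 19.0 + 58.20·0.8796·0.4599 = 42.547 kPa
Denominator = 58.20·sin20.3°·cos20.3° = 58.20·0.3469·0.9379 = 18.938 kPa
FS = 42.547 / 18.938 = 2.247

FS = 2.25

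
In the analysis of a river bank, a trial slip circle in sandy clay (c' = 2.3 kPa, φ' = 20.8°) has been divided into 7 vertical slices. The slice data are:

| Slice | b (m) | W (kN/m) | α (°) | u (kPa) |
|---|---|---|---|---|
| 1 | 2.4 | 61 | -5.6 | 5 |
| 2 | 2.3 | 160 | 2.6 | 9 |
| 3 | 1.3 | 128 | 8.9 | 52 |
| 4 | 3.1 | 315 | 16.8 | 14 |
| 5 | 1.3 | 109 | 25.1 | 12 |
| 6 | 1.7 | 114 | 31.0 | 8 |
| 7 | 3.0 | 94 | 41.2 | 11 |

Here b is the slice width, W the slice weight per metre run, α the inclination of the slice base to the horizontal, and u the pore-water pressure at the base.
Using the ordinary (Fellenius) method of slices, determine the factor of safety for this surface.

Ordinary method of slices: FS = Σ[c'·Δl_i + (W_i cosα_i − u_i·Δl_i)·tanφ'] / Σ W_i sinα_i, with Δl_i = b_i / cosα_i.
Slice 1: Δl = 2.4/cos(-5.6°) = 2.412 m; N'_1 = 61·cos(-5.6°) − 5·2.412 = 48.7; c'Δl = 5.55; W sinα = -6.0
Slice 2: Δl = 2.3/cos2.6° = 2.302 m; N'_2 = 160·cos2.6° − 9·2.302 = 139.1; c'Δl = 5.30; W sinα = 7.3
Slice 3: Δl = 1.3/cos8.9° = 1.316 m; N'_3 = 128·cos8.9° − 52·1.316 = 58.0; c'Δl = 3.03; W sinα = 19.8
Slice 4: Δl = 3.1/cos16.8° = 3.238 m; N'_4 = 315·cos16.8° − 14·3.238 = 256.2; c'Δl = 7.45; W sinα = 91.0
Slice 5: Δl = 1.3/cos25.1° = 1.436 m; N'_5 = 109·cos25.1° − 12·1.436 = 81.5; c'Δl = 3.30; W sinα = 46.2
Slice 6: Δl = 1.7/cos31.0° = 1.983 m; N'_6 = 114·cos31.0° − 8·1.983 = 81.9; c'Δl = 4.56; W sinα = 58.7
Slice 7: Δl = 3.0/cos41.2° = 3.987 m; N'_7 = 94·cos41.2° − 11·3.987 = 26.9; c'Δl = 9.17; W sinα = 61.9
Σc'Δl = 38.4 kN/m; ΣN' = 692.2 kN/m; ΣW sinα = 279.0 kN/m
Resisting = 38.4 + 692.2·tan20.8° = 38.4 + 262.9 = 301.3 kN/m
FS = 301.3 / 279.0 = 1.080

FS = 1.08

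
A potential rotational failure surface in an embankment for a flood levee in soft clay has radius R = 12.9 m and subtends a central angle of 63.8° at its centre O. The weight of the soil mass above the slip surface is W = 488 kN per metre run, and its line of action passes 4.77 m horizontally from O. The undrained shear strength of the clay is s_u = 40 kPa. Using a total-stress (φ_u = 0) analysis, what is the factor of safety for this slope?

FS = 3.18

Taking moments about the centre O, the resisting moment is provided by the undrained shear strength acting along the arc:
Arc length L_a = R·θ = 12.9·(63.8°·π/180) = 12.9·1.1135 = 14.36 m
M_R = s_u·L_a·R = 40·14.36·12.9 = 7412.0 kN·m/m
M_D = W·d = 488·4.77 = 2327.8 kN·m/m
FS = M_R / M_D = 7412.0 / 2327.8 = 3.184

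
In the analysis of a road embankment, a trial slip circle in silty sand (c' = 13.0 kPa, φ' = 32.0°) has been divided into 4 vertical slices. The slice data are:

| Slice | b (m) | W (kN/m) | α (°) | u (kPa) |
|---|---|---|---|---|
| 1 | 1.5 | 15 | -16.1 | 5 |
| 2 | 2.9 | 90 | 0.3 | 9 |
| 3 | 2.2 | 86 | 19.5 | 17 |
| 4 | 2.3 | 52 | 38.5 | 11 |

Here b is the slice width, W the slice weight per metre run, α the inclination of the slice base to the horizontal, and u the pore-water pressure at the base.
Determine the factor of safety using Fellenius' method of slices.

Ordinary method of slices: FS = Σ[c'·Δl_i + (W_i cosα_i − u_i·Δl_i)·tanφ'] / Σ W_i sinα_i, with Δl_i = b_i / cosα_i.
Slice 1: Δl = 1.5/cos(-16.1°) = 1.561 m; N'_1 = 15·cos(-16.1°) − 5·1.561 = 6.6; c'Δl = 20.30; W sinα = -4.2
Slice 2: Δl = 2.9/cos0.3° = 2.900 m; N'_2 = 90·cos0.3° − 9·2.900 = 63.9; c'Δl = 37.70; W sinα = 0.5
Slice 3: Δl = 2.2/cos19.5° = 2.334 m; N'_3 = 86·cos19.5° − 17·2.334 = 41.4; c'Δl = 30.34; W sinα = 28.7
Slice 4: Δl = 2.3/cos38.5° = 2.939 m; N'_4 = 52·cos38.5° − 11·2.939 = 8.4; c'Δl = 38.21; W sinα = 32.4
Σc'Δl = 126.5 kN/m; ΣN' = 120.3 kN/m; ΣW sinα = 57.4 kN/m
Resisting = 126.5 + 120.3·tan32.0° = 126.5 + 75.1 = 201.7 kN/m
FS = 201.7 / 57.4 = 3.514

FS = 3.51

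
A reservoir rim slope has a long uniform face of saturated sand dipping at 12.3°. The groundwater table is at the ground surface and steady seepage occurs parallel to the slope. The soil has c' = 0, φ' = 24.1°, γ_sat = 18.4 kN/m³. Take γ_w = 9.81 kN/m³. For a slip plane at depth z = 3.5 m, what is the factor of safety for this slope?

FS = 0.96

With seepage parallel to the slope and the water table at the surface, the effective normal stress on the slip plane uses the buoyant unit weight γ' = γ_sat − γ_w while the driving shear stress uses γ_sat:
FS = [c' + γ' z cos²β tanφ'] / [γ_sat z sinβ cosβ]
(For c' = 0 this reduces to FS = (γ'/γ_sat)·tanφ'/tanβ.)
γ' = 18.4 − 9.81 = 8.59 kN/m³
Numerator = 0.0 + 8.59·3.5·cos²12.3°·tan24.1° = 0.0 + 8.59·3.5·0.9546·0.4473 = 12.838 kPa
Denominator = 18.4·3.5·sin12.3°·cos12.3° = 18.4·3.5·0.2130·0.9770 = 13.404 kPa
FS = 12.838 / 13.404 = 0.958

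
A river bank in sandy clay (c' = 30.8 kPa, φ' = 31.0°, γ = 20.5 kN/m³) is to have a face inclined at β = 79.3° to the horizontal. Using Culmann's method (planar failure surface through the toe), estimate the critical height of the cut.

Culmann's analysis gives the critical failure plane at α_cr = (β + φ')/2 = (79.3 + 31.0)/2 = 55.1°, and the critical height
H_c = (4c'/γ) · sinβ cosφ' / [1 − cos(β − φ')]
    = (4·30.8/20.5) · sin79.3°·cos31.0° / [1 − cos(48.3°)]
    = 6.010 · 0.9826·0.8572 / [1 − 0.6652]
    = 6.010 · 0.8423 / 0.3348
    = 15.12 m

H_c = 15.12 m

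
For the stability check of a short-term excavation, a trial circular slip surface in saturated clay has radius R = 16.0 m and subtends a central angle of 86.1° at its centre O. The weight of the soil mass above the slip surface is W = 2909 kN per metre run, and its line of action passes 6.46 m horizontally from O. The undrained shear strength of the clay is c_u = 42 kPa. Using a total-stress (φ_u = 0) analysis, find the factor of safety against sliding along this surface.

FS = 0.86

Taking moments about the centre O, the resisting moment is provided by the undrained shear strength acting along the arc:
Arc length L_a = R·θ = 16.0·(86.1°·π/180) = 16.0·1.5027 = 24.04 m
M_R = c_u·L_a·R = 42·24.04·16.0 = 16157.3 kN·m/m
M_D = W·d = 2909·6.46 = 18792.1 kN·m/m
FS = M_R / M_D = 16157.3 / 18792.1 = 0.860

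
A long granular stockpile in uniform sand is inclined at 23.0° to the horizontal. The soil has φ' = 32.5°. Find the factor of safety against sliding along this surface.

For a dry cohesionless infinite slope the factor of safety is FS = tanφ' / tanβ.
FS = tan32.5° / tan23.0° = 0.6371 / 0.4245 = 1.501

FS = 1.50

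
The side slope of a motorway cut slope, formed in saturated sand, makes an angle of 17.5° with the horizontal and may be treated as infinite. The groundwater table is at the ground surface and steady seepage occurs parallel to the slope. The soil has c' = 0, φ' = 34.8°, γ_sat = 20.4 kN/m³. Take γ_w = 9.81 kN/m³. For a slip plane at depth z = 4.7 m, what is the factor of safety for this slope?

FS = 1.14

With seepage parallel to the slope and the water table at the surface, the effective normal stress on the slip plane uses the buoyant unit weight γ' = γ_sat − γ_w while the driving shear stress uses γ_sat:
FS = [c' + γ' z cos²β tanφ'] / [γ_sat z sinβ cosβ]
(For c' = 0 this reduces to FS = (γ'/γ_sat)·tanφ'/tanβ.)
γ' = 20.4 − 9.81 = 10.59 kN/m³
Numerator = 0.0 + 10.59·4.7·cos²17.5°·tan34.8° = 0.0 + 10.59·4.7·0.9096·0.6950 = 31.465 kPa
Denominator = 20.4·4.7·sin17.5°·cos17.5° = 20.4·4.7·0.3007·0.9537 = 27.497 kPa
FS = 31.465 / 27.497 = 1.144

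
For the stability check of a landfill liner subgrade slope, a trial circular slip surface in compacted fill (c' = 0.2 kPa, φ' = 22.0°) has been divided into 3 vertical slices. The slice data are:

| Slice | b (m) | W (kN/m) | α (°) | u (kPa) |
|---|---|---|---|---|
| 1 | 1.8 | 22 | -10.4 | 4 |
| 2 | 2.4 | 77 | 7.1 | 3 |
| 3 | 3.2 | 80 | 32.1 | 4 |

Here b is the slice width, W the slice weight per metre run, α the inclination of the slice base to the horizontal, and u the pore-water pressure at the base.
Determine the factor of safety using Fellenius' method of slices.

Ordinary method of slices: FS = Σ[c'·Δl_i + (W_i cosα_i − u_i·Δl_i)·tanφ'] / Σ W_i sinα_i, with Δl_i = b_i / cosα_i.
Slice 1: Δl = 1.8/cos(-10.4°) = 1.830 m; N'_1 = 22·cos(-10.4°) − 4·1.830 = 14.3; c'Δl = 0.37; W sinα = -4.0
Slice 2: Δl = 2.4/cos7.1° = 2.419 m; N'_2 = 77·cos7.1° − 3·2.419 = 69.2; c'Δl = 0.48; W sinα = 9.5
Slice 3: Δl = 3.2/cos32.1° = 3.777 m; N'_3 = 80·cos32.1° − 4·3.777 = 52.7; c'Δl = 0.76; W sinα = 42.5
Σc'Δl = 1.6 kN/m; ΣN' = 136.1 kN/m; ΣW sinα = 48.1 kN/m
Resisting = 1.6 + 136.1·tan22.0° = 1.6 + 55.0 = 56.6 kN/m
FS = 56.6 / 48.1 = 1.178

FS = 1.18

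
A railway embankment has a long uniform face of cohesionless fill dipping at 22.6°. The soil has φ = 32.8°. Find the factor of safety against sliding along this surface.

For a dry cohesionless infinite slope the factor of safety is FS = tanφ / tanβ.
FS = tan32.8° / tan22.6° = 0.6445 / 0.4163 = 1.548

FS = 1.55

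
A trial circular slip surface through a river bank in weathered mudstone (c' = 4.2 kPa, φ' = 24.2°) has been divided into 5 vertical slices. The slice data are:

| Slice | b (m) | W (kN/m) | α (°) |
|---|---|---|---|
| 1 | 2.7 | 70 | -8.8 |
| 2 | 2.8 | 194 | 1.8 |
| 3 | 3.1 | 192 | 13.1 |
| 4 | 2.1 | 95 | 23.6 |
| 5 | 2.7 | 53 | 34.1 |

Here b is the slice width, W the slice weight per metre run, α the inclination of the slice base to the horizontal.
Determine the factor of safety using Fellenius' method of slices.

FS = 3.01

Ordinary method of slices: FS = Σ[c'·Δl_i + (W_i cosα_i)·tanφ'] / Σ W_i sinα_i, with Δl_i = b_i / cosα_i.
Slice 1: Δl = 2.7/cos(-8.8°) = 2.732 m; N'_1 = 70·cos(-8.8°) = 69.2; c'Δl = 11.48; W sinα = -10.7
Slice 2: Δl = 2.8/cos1.8° = 2.801 m; N'_2 = 194·cos1.8° = 193.9; c'Δl = 11.77; W sinα = 6.1
Slice 3: Δl = 3.1/cos13.1° = 3.183 m; N'_3 = 192·cos13.1° = 187.0; c'Δl = 13.37; W sinα = 43.5
Slice 4: Δl = 2.1/cos23.6° = 2.292 m; N'_4 = 95·cos23.6° = 87.1; c'Δl = 9.63; W sinα = 38.0
Slice 5: Δl = 2.7/cos34.1° = 3.261 m; N'_5 = 53·cos34.1° = 43.9; c'Δl = 13.69; W sinα = 29.7
Σc'Δl = 59.9 kN/m; ΣN' = 581.0 kN/m; ΣW sinα = 106.6 kN/m
Resisting = 59.9 + 581.0·tan24.2° = 59.9 + 261.1 = 321.1 kN/m
FS = 321.1 / 106.6 = 3.010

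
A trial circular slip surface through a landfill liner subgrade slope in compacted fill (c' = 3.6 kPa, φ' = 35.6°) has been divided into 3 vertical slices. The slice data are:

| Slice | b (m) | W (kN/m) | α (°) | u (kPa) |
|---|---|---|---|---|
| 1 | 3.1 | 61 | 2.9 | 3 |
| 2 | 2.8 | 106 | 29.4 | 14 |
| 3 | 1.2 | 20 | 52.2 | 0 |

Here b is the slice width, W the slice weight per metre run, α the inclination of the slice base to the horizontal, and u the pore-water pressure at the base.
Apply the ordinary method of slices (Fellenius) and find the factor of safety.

Ordinary method of slices: FS = Σ[c'·Δl_i + (W_i cosα_i − u_i·Δl_i)·tanφ'] / Σ W_i sinα_i, with Δl_i = b_i / cosα_i.
Slice 1: Δl = 3.1/cos2.9° = 3.104 m; N'_1 = 61·cos2.9° − 3·3.104 = 51.6; c'Δl = 11.17; W sinα = 3.1
Slice 2: Δl = 2.8/cos29.4° = 3.214 m; N'_2 = 106·cos29.4° − 14·3.214 = 47.4; c'Δl = 11.57; W sinα = 52.0
Slice 3: Δl = 1.2/cos52.2° = 1.958 m; N'_3 = 20·cos52.2° − 0·1.958 = 12.3; c'Δl = 7.05; W sinα = 15.8
Σc'Δl = 29.8 kN/m; ΣN' = 111.2 kN/m; ΣW sinα = 70.9 kN/m
Resisting = 29.8 + 111.2·tan35.6° = 29.8 + 79.6 = 109.4 kN/m
FS = 109.4 / 70.9 = 1.543

FS = 1.54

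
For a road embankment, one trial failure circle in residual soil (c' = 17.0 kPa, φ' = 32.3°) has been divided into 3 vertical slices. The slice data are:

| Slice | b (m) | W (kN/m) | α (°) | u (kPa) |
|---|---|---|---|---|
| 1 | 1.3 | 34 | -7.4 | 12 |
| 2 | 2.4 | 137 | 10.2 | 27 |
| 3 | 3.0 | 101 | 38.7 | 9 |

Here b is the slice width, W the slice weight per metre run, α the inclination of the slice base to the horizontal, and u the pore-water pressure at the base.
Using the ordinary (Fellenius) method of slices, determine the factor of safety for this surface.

FS = 2.55

Ordinary method of slices: FS = Σ[c'·Δl_i + (W_i cosα_i − u_i·Δl_i)·tanφ'] / Σ W_i sinα_i, with Δl_i = b_i / cosα_i.
Slice 1: Δl = 1.3/cos(-7.4°) = 1.311 m; N'_1 = 34·cos(-7.4°) − 12·1.311 = 18.0; c'Δl = 22.29; W sinα = -4.4
Slice 2: Δl = 2.4/cos10.2° = 2.439 m; N'_2 = 137·cos10.2° − 27·2.439 = 69.0; c'Δl = 41.46; W sinα = 24.3
Slice 3: Δl = 3.0/cos38.7° = 3.844 m; N'_3 = 101·cos38.7° − 9·3.844 = 44.2; c'Δl = 65.35; W sinα = 63.1
Σc'Δl = 129.1 kN/m; ΣN' = 131.2 kN/m; ΣW sinα = 83.0 kN/m
Resisting = 129.1 + 131.2·tan32.3° = 129.1 + 82.9 = 212.0 kN/m
FS = 212.0 / 83.0 = 2.554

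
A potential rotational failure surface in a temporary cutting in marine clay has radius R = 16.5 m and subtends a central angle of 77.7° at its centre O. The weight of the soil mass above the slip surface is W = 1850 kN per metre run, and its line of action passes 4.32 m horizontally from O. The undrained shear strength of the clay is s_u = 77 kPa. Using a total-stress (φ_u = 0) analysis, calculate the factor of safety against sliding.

FS = 3.56

Taking moments about the centre O, the resisting moment is provided by the undrained shear strength acting along the arc:
Arc length L_a = R·θ = 16.5·(77.7°·π/180) = 16.5·1.3561 = 22.38 m
M_R = s_u·L_a·R = 77·22.38·16.5 = 28428.7 kN·m/m
M_D = W·d = 1850·4.32 = 7992.0 kN·m/m
FS = M_R / M_D = 28428.7 / 7992.0 = 3.557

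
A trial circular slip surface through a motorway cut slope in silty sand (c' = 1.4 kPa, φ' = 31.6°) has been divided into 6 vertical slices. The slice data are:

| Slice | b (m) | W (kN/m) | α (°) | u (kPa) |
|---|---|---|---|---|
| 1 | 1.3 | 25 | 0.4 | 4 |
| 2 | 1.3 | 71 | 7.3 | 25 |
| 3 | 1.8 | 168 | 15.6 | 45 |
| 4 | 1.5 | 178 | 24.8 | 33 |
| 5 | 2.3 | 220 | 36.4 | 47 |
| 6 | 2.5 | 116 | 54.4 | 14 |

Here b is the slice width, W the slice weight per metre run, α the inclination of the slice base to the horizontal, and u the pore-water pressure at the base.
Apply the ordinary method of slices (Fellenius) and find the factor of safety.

FS = 0.56

Ordinary method of slices: FS = Σ[c'·Δl_i + (W_i cosα_i − u_i·Δl_i)·tanφ'] / Σ W_i sinα_i, with Δl_i = b_i / cosα_i.
Slice 1: Δl = 1.3/cos0.4° = 1.300 m; N'_1 = 25·cos0.4° − 4·1.300 = 19.8; c'Δl = 1.82; W sinα = 0.2
Slice 2: Δl = 1.3/cos7.3° = 1.311 m; N'_2 = 71·cos7.3° − 25·1.311 = 37.7; c'Δl = 1.83; W sinα = 9.0
Slice 3: Δl = 1.8/cos15.6° = 1.869 m; N'_3 = 168·cos15.6° − 45·1.869 = 77.7; c'Δl = 2.62; W sinα = 45.2
Slice 4: Δl = 1.5/cos24.8° = 1.652 m; N'_4 = 178·cos24.8° − 33·1.652 = 107.1; c'Δl = 2.31; W sinα = 74.7
Slice 5: Δl = 2.3/cos36.4° = 2.858 m; N'_5 = 220·cos36.4° − 47·2.858 = 42.8; c'Δl = 4.00; W sinα = 130.6
Slice 6: Δl = 2.5/cos54.4° = 4.295 m; N'_6 = 116·cos54.4° − 14·4.295 = 7.4; c'Δl = 6.01; W sinα = 94.3
Σc'Δl = 18.6 kN/m; ΣN' = 292.4 kN/m; ΣW sinα = 353.9 kN/m
Resisting = 18.6 + 292.4·tan31.6° = 18.6 + 179.9 = 198.5 kN/m
FS = 198.5 / 353.9 = 0.561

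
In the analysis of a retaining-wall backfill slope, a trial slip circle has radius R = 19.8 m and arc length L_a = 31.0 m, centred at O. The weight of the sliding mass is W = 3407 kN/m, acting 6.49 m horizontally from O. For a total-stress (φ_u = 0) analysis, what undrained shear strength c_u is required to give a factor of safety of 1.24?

FS = c_u·L_a·R / (W·d), so c_u = FS·W·d / (L_a·R).
c_u = 1.24·3407·6.49 / (31.00·19.8) = 27418.2 / 613.80 = 44.67 kPa

c_u = 44.7 kPa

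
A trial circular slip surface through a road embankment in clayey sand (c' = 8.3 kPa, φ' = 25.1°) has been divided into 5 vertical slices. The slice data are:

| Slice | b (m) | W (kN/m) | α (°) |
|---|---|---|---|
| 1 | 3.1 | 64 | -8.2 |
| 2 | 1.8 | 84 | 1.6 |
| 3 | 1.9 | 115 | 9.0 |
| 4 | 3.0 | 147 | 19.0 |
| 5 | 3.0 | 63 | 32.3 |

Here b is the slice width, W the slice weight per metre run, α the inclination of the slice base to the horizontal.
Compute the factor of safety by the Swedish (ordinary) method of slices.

Ordinary method of slices: FS = Σ[c'·Δl_i + (W_i cosα_i)·tanφ'] / Σ W_i sinα_i, with Δl_i = b_i / cosα_i.
Slice 1: Δl = 3.1/cos(-8.2°) = 3.132 m; N'_1 = 64·cos(-8.2°) = 63.3; c'Δl = 26.00; W sinα = -9.1
Slice 2: Δl = 1.8/cos1.6° = 1.801 m; N'_2 = 84·cos1.6° = 84.0; c'Δl = 14.95; W sinα = 2.3
Slice 3: Δl = 1.9/cos9.0° = 1.924 m; N'_3 = 115·cos9.0° = 113.6; c'Δl = 15.97; W sinα = 18.0
Slice 4: Δl = 3.0/cos19.0° = 3.173 m; N'_4 = 147·cos19.0° = 139.0; c'Δl = 26.33; W sinα = 47.9
Slice 5: Δl = 3.0/cos32.3° = 3.549 m; N'_5 = 63·cos32.3° = 53.3; c'Δl = 29.46; W sinα = 33.7
Σc'Δl = 112.7 kN/m; ΣN' = 453.1 kN/m; ΣW sinα = 92.7 kN/m
Resisting = 112.7 + 453.1·tan25.1° = 112.7 + 212.3 = 325.0 kN/m
FS = 325.0 / 92.7 = 3.504

FS = 3.50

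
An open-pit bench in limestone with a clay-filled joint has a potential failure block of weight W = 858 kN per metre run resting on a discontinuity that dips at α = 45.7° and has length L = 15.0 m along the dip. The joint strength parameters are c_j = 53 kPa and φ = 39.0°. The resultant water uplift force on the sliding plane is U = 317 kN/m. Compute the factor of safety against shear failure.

Resolving the block weight along and normal to the plane and applying the Mohr–Coulomb strength on the joint:
N' = W cosα − U = 858·cos45.7° − 317 = 282.2 kN/m
Driving force T = W sinα = 858·sin45.7° = 614.1 kN/m
Resisting force R = c_j·L + N'·tanφ = 53·15.0 + 282.2·tan39.0° = 795.0 + 228.6 = 1023.6 kN/m
FS = R / T = 1023.6 / 614.1 = 1.667

FS = 1.67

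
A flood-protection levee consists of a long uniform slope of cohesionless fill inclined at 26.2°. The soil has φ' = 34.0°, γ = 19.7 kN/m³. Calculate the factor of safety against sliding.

For a dry cohesionless infinite slope the factor of safety is FS = tanφ' / tanβ.
FS = tan34.0° / tan26.2° = 0.6745 / 0.4921 = 1.371

FS = 1.37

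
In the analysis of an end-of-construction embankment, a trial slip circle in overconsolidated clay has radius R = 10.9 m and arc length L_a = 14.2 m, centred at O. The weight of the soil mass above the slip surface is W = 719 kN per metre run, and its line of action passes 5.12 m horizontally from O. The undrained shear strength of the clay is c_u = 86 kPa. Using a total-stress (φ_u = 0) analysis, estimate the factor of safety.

FS = 3.62

Taking moments about the centre O, the resisting moment is provided by the undrained shear strength acting along the arc:
M_R = c_u·L_a·R = 86·14.20·10.9 = 13311.1 kN·m/m
M_D = W·d = 719·5.12 = 3681.3 kN·m/m
FS = M_R / M_D = 13311.1 / 3681.3 = 3.616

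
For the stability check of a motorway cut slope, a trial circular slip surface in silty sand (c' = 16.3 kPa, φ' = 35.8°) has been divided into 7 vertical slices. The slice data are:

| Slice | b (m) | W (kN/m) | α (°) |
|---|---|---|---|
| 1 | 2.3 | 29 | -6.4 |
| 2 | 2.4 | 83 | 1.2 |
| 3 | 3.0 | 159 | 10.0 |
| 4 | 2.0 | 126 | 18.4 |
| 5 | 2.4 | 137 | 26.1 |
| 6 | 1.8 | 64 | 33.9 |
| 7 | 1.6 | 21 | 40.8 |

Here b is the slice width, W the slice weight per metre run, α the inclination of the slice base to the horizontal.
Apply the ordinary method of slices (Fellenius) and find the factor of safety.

FS = 3.94

Ordinary method of slices: FS = Σ[c'·Δl_i + (W_i cosα_i)·tanφ'] / Σ W_i sinα_i, with Δl_i = b_i / cosα_i.
Slice 1: Δl = 2.3/cos(-6.4°) = 2.314 m; N'_1 = 29·cos(-6.4°) = 28.8; c'Δl = 37.73; W sinα = -3.2
Slice 2: Δl = 2.4/cos1.2° = 2.401 m; N'_2 = 83·cos1.2° = 83.0; c'Δl = 39.13; W sinα = 1.7
Slice 3: Δl = 3.0/cos10.0° = 3.046 m; N'_3 = 159·cos10.0° = 156.6; c'Δl = 49.65; W sinα = 27.6
Slice 4: Δl = 2.0/cos18.4° = 2.108 m; N'_4 = 126·cos18.4° = 119.6; c'Δl = 34.36; W sinα = 39.8
Slice 5: Δl = 2.4/cos26.1° = 2.673 m; N'_5 = 137·cos26.1° = 123.0; c'Δl = 43.56; W sinα = 60.3
Slice 6: Δl = 1.8/cos33.9° = 2.169 m; N'_6 = 64·cos33.9° = 53.1; c'Δl = 35.35; W sinα = 35.7
Slice 7: Δl = 1.6/cos40.8° = 2.114 m; N'_7 = 21·cos40.8° = 15.9; c'Δl = 34.45; W sinα = 13.7
Σc'Δl = 274.2 kN/m; ΣN' = 580.0 kN/m; ΣW sinα = 175.6 kN/m
Resisting = 274.2 + 580.0·tan35.8° = 274.2 + 418.3 = 692.5 kN/m
FS = 692.5 / 175.6 = 3.944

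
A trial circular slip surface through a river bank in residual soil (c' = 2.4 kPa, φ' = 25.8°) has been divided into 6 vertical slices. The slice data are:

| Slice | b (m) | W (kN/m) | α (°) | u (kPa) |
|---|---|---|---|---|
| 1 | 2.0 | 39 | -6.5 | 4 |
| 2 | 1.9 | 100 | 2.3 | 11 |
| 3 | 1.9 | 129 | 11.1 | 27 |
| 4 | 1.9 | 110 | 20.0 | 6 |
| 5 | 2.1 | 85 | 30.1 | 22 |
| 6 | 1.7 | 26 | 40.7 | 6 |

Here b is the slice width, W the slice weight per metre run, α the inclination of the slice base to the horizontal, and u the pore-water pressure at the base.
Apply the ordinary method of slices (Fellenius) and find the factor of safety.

Ordinary method of slices: FS = Σ[c'·Δl_i + (W_i cosα_i − u_i·Δl_i)·tanφ'] / Σ W_i sinα_i, with Δl_i = b_i / cosα_i.
Slice 1: Δl = 2.0/cos(-6.5°) = 2.013 m; N'_1 = 39·cos(-6.5°) − 4·2.013 = 30.7; c'Δl = 4.83; W sinα = -4.4
Slice 2: Δl = 1.9/cos2.3° = 1.902 m; N'_2 = 100·cos2.3° − 11·1.902 = 79.0; c'Δl = 4.56; W sinα = 4.0
Slice 3: Δl = 1.9/cos11.1° = 1.936 m; N'_3 = 129·cos11.1° − 27·1.936 = 74.3; c'Δl = 4.65; W sinα = 24.8
Slice 4: Δl = 1.9/cos20.0° = 2.022 m; N'_4 = 110·cos20.0° − 6·2.022 = 91.2; c'Δl = 4.85; W sinα = 37.6
Slice 5: Δl = 2.1/cos30.1° = 2.427 m; N'_5 = 85·cos30.1° − 22·2.427 = 20.1; c'Δl = 5.83; W sinα = 42.6
Slice 6: Δl = 1.7/cos40.7° = 2.242 m; N'_6 = 26·cos40.7° − 6·2.242 = 6.3; c'Δl = 5.38; W sinα = 17.0
Σc'Δl = 30.1 kN/m; ΣN' = 301.6 kN/m; ΣW sinα = 121.6 kN/m
Resisting = 30.1 + 301.6·tan25.8° = 30.1 + 145.8 = 175.9 kN/m
FS = 175.9 / 121.6 = 1.446

FS = 1.45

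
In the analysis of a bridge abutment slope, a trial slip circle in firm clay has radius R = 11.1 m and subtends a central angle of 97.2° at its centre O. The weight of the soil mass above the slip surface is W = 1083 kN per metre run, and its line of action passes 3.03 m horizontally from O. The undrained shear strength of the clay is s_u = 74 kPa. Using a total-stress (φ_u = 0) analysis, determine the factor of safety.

FS = 4.71

Taking moments about the centre O, the resisting moment is provided by the undrained shear strength acting along the arc:
Arc length L_a = R·θ = 11.1·(97.2°·π/180) = 11.1·1.6965 = 18.83 m
M_R = s_u·L_a·R = 74·18.83·11.1 = 15467.5 kN·m/m
M_D = W·d = 1083·3.03 = 3281.5 kN·m/m
FS = M_R / M_D = 15467.5 / 3281.5 = 4.714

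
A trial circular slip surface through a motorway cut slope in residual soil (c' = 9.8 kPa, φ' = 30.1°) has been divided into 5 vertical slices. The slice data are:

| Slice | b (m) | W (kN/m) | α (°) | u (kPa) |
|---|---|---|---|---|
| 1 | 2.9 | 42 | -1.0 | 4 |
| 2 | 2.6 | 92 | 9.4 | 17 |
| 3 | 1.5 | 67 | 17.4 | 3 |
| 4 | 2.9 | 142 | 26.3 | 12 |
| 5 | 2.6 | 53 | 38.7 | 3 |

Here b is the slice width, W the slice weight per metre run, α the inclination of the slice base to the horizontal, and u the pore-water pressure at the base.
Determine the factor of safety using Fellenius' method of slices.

Ordinary method of slices: FS = Σ[c'·Δl_i + (W_i cosα_i − u_i·Δl_i)·tanφ'] / Σ W_i sinα_i, with Δl_i = b_i / cosα_i.
Slice 1: Δl = 2.9/cos(-1.0°) = 2.900 m; N'_1 = 42·cos(-1.0°) − 4·2.900 = 30.4; c'Δl = 28.42; W sinα = -0.7
Slice 2: Δl = 2.6/cos9.4° = 2.635 m; N'_2 = 92·cos9.4° − 17·2.635 = 46.0; c'Δl = 25.83; W sinα = 15.0
Slice 3: Δl = 1.5/cos17.4° = 1.572 m; N'_3 = 67·cos17.4° − 3·1.572 = 59.2; c'Δl = 15.40; W sinα = 20.0
Slice 4: Δl = 2.9/cos26.3° = 3.235 m; N'_4 = 142·cos26.3° − 12·3.235 = 88.5; c'Δl = 31.70; W sinα = 62.9
Slice 5: Δl = 2.6/cos38.7° = 3.331 m; N'_5 = 53·cos38.7° − 3·3.331 = 31.4; c'Δl = 32.65; W sinα = 33.1
Σc'Δl = 134.0 kN/m; ΣN' = 255.4 kN/m; ΣW sinα = 130.4 kN/m
Resisting = 134.0 + 255.4·tan30.1° = 134.0 + 148.1 = 282.1 kN/m
FS = 282.1 / 130.4 = 2.163

FS = 2.16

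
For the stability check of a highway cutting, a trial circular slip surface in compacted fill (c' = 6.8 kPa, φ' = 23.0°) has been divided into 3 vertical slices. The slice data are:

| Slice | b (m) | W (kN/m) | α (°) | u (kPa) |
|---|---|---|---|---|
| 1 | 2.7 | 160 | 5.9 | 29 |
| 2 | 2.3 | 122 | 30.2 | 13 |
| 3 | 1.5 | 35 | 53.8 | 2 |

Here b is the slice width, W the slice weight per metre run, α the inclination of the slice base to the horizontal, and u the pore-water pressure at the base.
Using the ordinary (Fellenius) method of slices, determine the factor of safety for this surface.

Ordinary method of slices: FS = Σ[c'·Δl_i + (W_i cosα_i − u_i·Δl_i)·tanφ'] / Σ W_i sinα_i, with Δl_i = b_i / cosα_i.
Slice 1: Δl = 2.7/cos5.9° = 2.714 m; N'_1 = 160·cos5.9° − 29·2.714 = 80.4; c'Δl = 18.46; W sinα = 16.4
Slice 2: Δl = 2.3/cos30.2° = 2.661 m; N'_2 = 122·cos30.2° − 13·2.661 = 70.8; c'Δl = 18.10; W sinα = 61.4
Slice 3: Δl = 1.5/cos53.8° = 2.540 m; N'_3 = 35·cos53.8° − 2·2.540 = 15.6; c'Δl = 17.27; W sinα = 28.2
Σc'Δl = 53.8 kN/m; ΣN' = 166.9 kN/m; ΣW sinα = 106.1 kN/m
Resisting = 53.8 + 166.9·tan23.0° = 53.8 + 70.8 = 124.7 kN/m
FS = 124.7 / 106.1 = 1.175

FS = 1.18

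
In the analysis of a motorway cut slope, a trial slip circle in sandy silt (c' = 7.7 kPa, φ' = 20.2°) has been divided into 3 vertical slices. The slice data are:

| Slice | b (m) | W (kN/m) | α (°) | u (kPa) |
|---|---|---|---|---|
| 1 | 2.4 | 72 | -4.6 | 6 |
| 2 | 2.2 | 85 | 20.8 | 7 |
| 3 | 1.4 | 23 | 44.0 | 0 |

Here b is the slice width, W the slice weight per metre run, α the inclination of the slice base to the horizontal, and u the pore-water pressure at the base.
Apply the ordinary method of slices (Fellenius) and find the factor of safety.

FS = 2.53

Ordinary method of slices: FS = Σ[c'·Δl_i + (W_i cosα_i − u_i·Δl_i)·tanφ'] / Σ W_i sinα_i, with Δl_i = b_i / cosα_i.
Slice 1: Δl = 2.4/cos(-4.6°) = 2.408 m; N'_1 = 72·cos(-4.6°) − 6·2.408 = 57.3; c'Δl = 18.54; W sinα = -5.8
Slice 2: Δl = 2.2/cos20.8° = 2.353 m; N'_2 = 85·cos20.8° − 7·2.353 = 63.0; c'Δl = 18.12; W sinα = 30.2
Slice 3: Δl = 1.4/cos44.0° = 1.946 m; N'_3 = 23·cos44.0° − 0·1.946 = 16.5; c'Δl = 14.99; W sinα = 16.0
Σc'Δl = 51.6 kN/m; ΣN' = 136.9 kN/m; ΣW sinα = 40.4 kN/m
Resisting = 51.6 + 136.9·tan20.2° = 51.6 + 50.4 = 102.0 kN/m
FS = 102.0 / 40.4 = 2.526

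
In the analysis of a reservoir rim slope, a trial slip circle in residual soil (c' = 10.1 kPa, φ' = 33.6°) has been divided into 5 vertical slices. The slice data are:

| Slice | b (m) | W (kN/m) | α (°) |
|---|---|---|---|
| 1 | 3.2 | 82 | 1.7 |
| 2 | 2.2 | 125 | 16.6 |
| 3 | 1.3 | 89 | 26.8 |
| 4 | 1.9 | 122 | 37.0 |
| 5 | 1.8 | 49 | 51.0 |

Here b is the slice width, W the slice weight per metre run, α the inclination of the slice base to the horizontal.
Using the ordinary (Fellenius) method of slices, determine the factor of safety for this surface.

Ordinary method of slices: FS = Σ[c'·Δl_i + (W_i cosα_i)·tanφ'] / Σ W_i sinα_i, with Δl_i = b_i / cosα_i.
Slice 1: Δl = 3.2/cos1.7° = 3.201 m; N'_1 = 82·cos1.7° = 82.0; c'Δl = 32.33; W sinα = 2.4
Slice 2: Δl = 2.2/cos16.6° = 2.296 m; N'_2 = 125·cos16.6° = 119.8; c'Δl = 23.19; W sinα = 35.7
Slice 3: Δl = 1.3/cos26.8° = 1.456 m; N'_3 = 89·cos26.8° = 79.4; c'Δl = 14.71; W sinα = 40.1
Slice 4: Δl = 1.9/cos37.0° = 2.379 m; N'_4 = 122·cos37.0° = 97.4; c'Δl = 24.03; W sinα = 73.4
Slice 5: Δl = 1.8/cos51.0° = 2.860 m; N'_5 = 49·cos51.0° = 30.8; c'Δl = 28.89; W sinα = 38.1
Σc'Δl = 123.1 kN/m; ΣN' = 409.5 kN/m; ΣW sinα = 189.8 kN/m
Resisting = 123.1 + 409.5·tan33.6° = 123.1 + 272.0 = 395.2 kN/m
FS = 395.2 / 189.8 = 2.082

FS = 2.08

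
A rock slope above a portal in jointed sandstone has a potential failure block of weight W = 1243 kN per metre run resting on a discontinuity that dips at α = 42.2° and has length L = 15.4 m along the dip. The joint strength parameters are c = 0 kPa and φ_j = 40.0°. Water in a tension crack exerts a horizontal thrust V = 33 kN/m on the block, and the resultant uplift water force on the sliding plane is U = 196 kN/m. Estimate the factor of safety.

Resolving the block weight along and normal to the plane and applying the Mohr–Coulomb strength on the joint:
N' = W cosα − U − V sinα = 1243·cos42.2° − 196 − 33·sin42.2° = 702.7 kN/m
Driving force T = W sinα + V cosα = 1243·sin42.2° + 33·cos42.2° = 859.4 kN/m
Resisting force R = c·L + N'·tanφ_j = 0·15.4 + 702.7·tan40.0° = 0.0 + 589.6 = 589.6 kN/m
FS = R / T = 589.6 / 859.4 = 0.686

FS = 0.69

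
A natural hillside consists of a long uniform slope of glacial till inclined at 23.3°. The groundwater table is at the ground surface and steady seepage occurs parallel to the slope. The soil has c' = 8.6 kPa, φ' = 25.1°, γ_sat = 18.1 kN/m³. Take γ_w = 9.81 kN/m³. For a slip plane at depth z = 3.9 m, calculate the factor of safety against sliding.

With seepage parallel to the slope and the water table at the surface, the effective normal stress on the slip plane uses the buoyant unit weight γ' = γ_sat − γ_w while the driving shear stress uses γ_sat:
FS = [c' + γ' z cos²β tanφ'] / [γ_sat z sinβ cosβ]
γ' = 18.1 − 9.81 = 8.29 kN/m³
Numerator = 8.6 + 8.29·3.9·cos²23.3°·tan25.1° = 8.6 + 8.29·3.9·0.8435·0.4684 = 21.375 kPa
Denominator = 18.1·3.9·sin23.3°·cos23.3° = 18.1·3.9·0.3955·0.9184 = 25.644 kPa
FS = 21.375 / 25.644 = 0.834

FS = 0.83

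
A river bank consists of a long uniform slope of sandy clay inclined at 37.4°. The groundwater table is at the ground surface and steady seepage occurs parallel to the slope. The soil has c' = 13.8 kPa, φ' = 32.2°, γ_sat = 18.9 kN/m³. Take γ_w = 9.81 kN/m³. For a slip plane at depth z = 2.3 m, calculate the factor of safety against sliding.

With seepage parallel to the slope and the water table at the surface, the effective normal stress on the slip plane uses the buoyant unit weight γ' = γ_sat − γ_w while the driving shear stress uses γ_sat:
FS = [c' + γ' z cos²β tanφ'] / [γ_sat z sinβ cosβ]
γ' = 18.9 − 9.81 = 9.09 kN/m³
Numerator = 13.8 + 9.09·2.3·cos²37.4°·tan32.2° = 13.8 + 9.09·2.3·0.6311·0.6297 = 22.109 kPa
Denominator = 18.9·2.3·sin37.4°·cos37.4° = 18.9·2.3·0.6074·0.7944 = 20.975 kPa
FS = 22.109 / 20.975 = 1.054

FS = 1.05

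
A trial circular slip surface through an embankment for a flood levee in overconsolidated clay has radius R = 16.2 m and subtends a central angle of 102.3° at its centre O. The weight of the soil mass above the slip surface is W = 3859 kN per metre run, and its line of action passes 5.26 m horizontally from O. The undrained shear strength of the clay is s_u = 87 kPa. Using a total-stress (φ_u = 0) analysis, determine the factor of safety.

Taking moments about the centre O, the resisting moment is provided by the undrained shear strength acting along the arc:
Arc length L_a = R·θ = 16.2·(102.3°·π/180) = 16.2·1.7855 = 28.92 m
M_R = s_u·L_a·R = 87·28.92·16.2 = 40766.4 kN·m/m
M_D = W·d = 3859·5.26 = 20298.3 kN·m/m
FS = M_R / M_D = 40766.4 / 20298.3 = 2.008

FS = 2.01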